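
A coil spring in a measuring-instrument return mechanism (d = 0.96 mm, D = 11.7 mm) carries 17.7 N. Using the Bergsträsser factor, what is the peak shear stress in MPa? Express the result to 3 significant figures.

661 MPa

Spring index C = D/d = 11.7/0.96 = 12.1875
K_B = (4C+2)/(4C−3) = 50.750/45.750 = 1.1093
τ₀ = 8FD/(πd³) = 8·17.7·11.7/(π·0.96³) = 1656.72/2.7795 = 596.05 MPa
τ_max = K·τ₀ = 1.1093 × 596.05 = 661.2 MPa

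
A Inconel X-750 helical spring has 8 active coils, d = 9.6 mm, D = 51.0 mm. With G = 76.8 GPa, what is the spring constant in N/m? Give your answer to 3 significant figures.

76800 N/m

k = Gd⁴/(8D³N_a) = (76.8×10³ × 9.6⁴) / (8 × 51.0³ × 8)
  = 6.52298e+08 / 8.48966e+06 = 76.834 N/mm = 76834 N/m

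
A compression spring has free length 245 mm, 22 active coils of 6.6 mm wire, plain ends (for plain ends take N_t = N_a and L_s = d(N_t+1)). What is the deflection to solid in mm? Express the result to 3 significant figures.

N_t = 22; L_s = 6.6·23 = 151.8 mm
δ_solid = L₀ − L_s = 245 − 151.8 = 93.2 mm

93.2 mm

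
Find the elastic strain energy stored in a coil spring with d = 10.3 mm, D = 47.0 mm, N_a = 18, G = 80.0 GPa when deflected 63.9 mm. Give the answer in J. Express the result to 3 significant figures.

k = Gd⁴/(8D³N_a) = (80.0×10³)(10.3⁴)/(8·47.0³·18) = 60.226 N/mm
U = ½kδ² = 0.5 × 60.226 × 63.9² = 1.2296e+05 N·mm = 122.96 J

123 J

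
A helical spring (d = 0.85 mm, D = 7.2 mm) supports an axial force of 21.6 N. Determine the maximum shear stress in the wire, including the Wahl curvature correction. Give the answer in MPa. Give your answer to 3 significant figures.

Spring index C = D/d = 7.2/0.85 = 8.4706
K_W = (4C−1)/(4C−4) + 0.615/C = 32.882/29.882 + 0.0726 = 1.1730
τ₀ = 8FD/(πd³) = 8·21.6·7.2/(π·0.85³) = 1244.16/1.9293 = 644.87 MPa
τ_max = K·τ₀ = 1.1730 × 644.87 = 756.43 MPa

756 MPa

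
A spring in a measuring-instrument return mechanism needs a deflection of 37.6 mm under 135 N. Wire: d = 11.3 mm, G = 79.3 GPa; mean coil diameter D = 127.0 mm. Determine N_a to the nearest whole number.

22

Required rate k = F/δ = 135/37.6 = 3.5904 N/mm
N_a = Gd⁴/(8D³k) = (79.3×10³ × 11.3⁴)/(8 × 127.0³ × 3.5904)
    = 1.29297e+09 / 5.88365e+07 = 21.98 → 22 coils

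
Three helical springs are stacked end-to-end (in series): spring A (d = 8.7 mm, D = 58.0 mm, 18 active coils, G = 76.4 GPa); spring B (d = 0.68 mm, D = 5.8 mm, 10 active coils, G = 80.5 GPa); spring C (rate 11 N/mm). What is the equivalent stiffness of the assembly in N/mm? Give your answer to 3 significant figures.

k_A = Gd⁴/(8D³N_a) = (76.4×10³)(8.7⁴)/(8·58.0³·18) = 15.578 N/mm
k_B = Gd⁴/(8D³N_a) = (80.5×10³)(0.68⁴)/(8·5.8³·10) = 1.1027 N/mm
Series: 1/k_eq = 1/15.578 + 1/1.1027 + 1/11 = 1.062; k_eq = 0.94165 N/mm

0.942 N/mm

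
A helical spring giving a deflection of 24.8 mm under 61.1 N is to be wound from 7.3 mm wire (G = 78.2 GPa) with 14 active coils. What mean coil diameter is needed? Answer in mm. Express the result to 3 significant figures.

Required rate k = F/δ = 61.1/24.8 = 2.4637 N/mm
D = (Gd⁴/(8N_a·k))^(1/3) = (78.2×10³·7.3⁴/(8·14·2.4637))^(1/3)
  = (804805)^(1/3) = 93.0173 mm

93.0 mm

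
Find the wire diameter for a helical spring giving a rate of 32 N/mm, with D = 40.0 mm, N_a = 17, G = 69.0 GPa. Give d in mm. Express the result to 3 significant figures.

d = (8D³N_a·k / G)^(1/4) = (8·40.0³·17·32 / (69.0×10³))^0.25
  = (4036.6)^0.25 = 7.9709 mm

7.97 mm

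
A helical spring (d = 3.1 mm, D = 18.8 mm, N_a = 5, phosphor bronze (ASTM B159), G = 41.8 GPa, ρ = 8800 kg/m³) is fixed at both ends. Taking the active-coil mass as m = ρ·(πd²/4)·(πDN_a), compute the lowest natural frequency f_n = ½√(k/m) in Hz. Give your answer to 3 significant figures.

k = Gd⁴/(8D³N_a) = (41.8×10³)(3.1⁴)/(8·18.8³·5) = 14.524 N/mm = 14524 N/m
Wire length L = πDN_a = π·18.8·5 = 295.31 mm
m = ρ·(πd²/4)·L = 8800 × 7.5477×10⁻⁶ m² × 0.29531 m = 0.019614 kg
f_n = ½√(k/m) = 0.5·√(14524/0.019614) = 0.5·√(7.4048e+05) = 430.26 Hz

430 Hz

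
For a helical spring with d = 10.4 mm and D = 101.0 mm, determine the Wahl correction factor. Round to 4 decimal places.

1.1494

C = D/d = 101.0/10.4 = 9.7115
K_W = (4C−1)/(4C−4) + 0.615/C = 37.846/34.846 + 0.0633 = 1.1494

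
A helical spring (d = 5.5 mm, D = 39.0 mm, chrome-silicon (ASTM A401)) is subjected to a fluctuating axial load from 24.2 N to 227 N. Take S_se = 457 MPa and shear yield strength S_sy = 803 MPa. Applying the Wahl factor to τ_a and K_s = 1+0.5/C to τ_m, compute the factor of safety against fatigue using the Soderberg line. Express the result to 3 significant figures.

C = D/d = 39.0/5.5 = 7.0909; K_W = (4C−1)/(4C−4)+0.615/C = 1.2099; K_s = 1+0.5/C = 1.0705
F_a = (F_max−F_min)/2 = 101.4 N; F_m = (F_max+F_min)/2 = 125.6 N
τ_a = K_W·8F_aD/(πd³) = 1.2099 × 60.528 = 73.23 MPa
τ_m = K_s·8F_mD/(πd³) = 1.0705 × 74.973 = 80.26 MPa
Soderberg: 1/n_f = τ_a/S_se + τ_m/S_sy = 73.23/457 + 80.26/803 = 0.16024 + 0.09995 = 0.26019
n_f = 1/0.26019 = 3.843

3.84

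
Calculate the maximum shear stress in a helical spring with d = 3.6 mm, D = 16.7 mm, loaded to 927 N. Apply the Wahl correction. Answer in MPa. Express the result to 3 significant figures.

1130 MPa

Spring index C = D/d = 16.7/3.6 = 4.6389
K_W = (4C−1)/(4C−4) + 0.615/C = 17.556/14.556 + 0.1326 = 1.3387
τ₀ = 8FD/(πd³) = 8·927·16.7/(π·3.6³) = 123847/146.57 = 844.95 MPa
τ_max = K·τ₀ = 1.3387 × 844.95 = 1131.1 MPa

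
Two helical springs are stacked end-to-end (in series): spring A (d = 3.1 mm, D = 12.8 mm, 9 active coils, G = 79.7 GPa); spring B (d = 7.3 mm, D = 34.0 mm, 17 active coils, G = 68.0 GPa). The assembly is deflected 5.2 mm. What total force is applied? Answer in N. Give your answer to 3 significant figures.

k_A = Gd⁴/(8D³N_a) = (79.7×10³)(3.1⁴)/(8·12.8³·9) = 48.746 N/mm
k_B = Gd⁴/(8D³N_a) = (68.0×10³)(7.3⁴)/(8·34.0³·17) = 36.126 N/mm
Series: 1/k_eq = 1/48.746 + 1/36.126 = 0.048195; k_eq = 20.749 N/mm
F = k_eq·δ = 20.749·5.2 = 107.9 N

108 N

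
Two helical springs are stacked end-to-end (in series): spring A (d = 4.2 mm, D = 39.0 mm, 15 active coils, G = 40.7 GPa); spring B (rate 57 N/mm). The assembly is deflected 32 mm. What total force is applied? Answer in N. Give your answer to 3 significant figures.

k_A = Gd⁴/(8D³N_a) = (40.7×10³)(4.2⁴)/(8·39.0³·15) = 1.7792 N/mm
Series: 1/k_eq = 1/1.7792 + 1/57 = 0.5796; k_eq = 1.7253 N/mm
F = k_eq·δ = 1.7253·32 = 55.21 N

55.2 N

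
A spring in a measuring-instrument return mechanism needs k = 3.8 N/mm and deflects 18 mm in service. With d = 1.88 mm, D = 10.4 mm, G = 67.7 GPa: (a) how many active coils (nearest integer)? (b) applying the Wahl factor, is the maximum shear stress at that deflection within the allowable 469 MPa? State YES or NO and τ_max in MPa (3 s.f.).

(a) 25 coils; (b) YES, τ_max = 344 MPa

N_a = Gd⁴/(8D³k) = (67.7×10³)(1.88⁴)/(8·10.4³·3.8) = 24.73 → N_a = 25
Actual rate k = Gd⁴/(8D³·25) = 3.7592 N/mm
Working load F = kδ = 3.7592·18 = 67.665 N
C = 10.4/1.88 = 5.5319; K_W = (4C−1)/(4C−4)+0.615/C = 1.2767
τ_max = K_W·8FD/(πd³) = 1.2767·269.69 = 344.3 MPa
τ_max ≤ 469 MPa → acceptable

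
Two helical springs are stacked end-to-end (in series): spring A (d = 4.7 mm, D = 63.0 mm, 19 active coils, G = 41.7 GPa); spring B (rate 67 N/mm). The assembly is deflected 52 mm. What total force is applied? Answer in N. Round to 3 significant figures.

27.6 N

k_A = Gd⁴/(8D³N_a) = (41.7×10³)(4.7⁴)/(8·63.0³·19) = 0.53538 N/mm
Series: 1/k_eq = 1/0.53538 + 1/67 = 1.8828; k_eq = 0.53114 N/mm
F = k_eq·δ = 0.53114·52 = 27.619 N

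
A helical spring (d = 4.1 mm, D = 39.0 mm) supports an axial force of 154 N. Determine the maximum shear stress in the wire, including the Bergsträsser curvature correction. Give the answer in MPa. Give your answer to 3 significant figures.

Spring index C = D/d = 39.0/4.1 = 9.5122
K_B = (4C+2)/(4C−3) = 40.049/35.049 = 1.1427
τ₀ = 8FD/(πd³) = 8·154·39.0/(π·4.1³) = 48048/216.52 = 221.91 MPa
τ_max = K·τ₀ = 1.1427 × 221.91 = 253.57 MPa

254 MPa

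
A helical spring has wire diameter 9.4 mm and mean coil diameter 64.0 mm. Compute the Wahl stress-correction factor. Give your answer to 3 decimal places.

C = D/d = 64.0/9.4 = 6.8085
K_W = (4C−1)/(4C−4) + 0.615/C = 26.234/23.234 + 0.0903 = 1.2194

1.219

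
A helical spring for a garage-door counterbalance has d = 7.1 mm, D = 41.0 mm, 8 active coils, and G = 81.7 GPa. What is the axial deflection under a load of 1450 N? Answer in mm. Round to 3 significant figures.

k = Gd⁴/(8D³N_a) = (81.7×10³)(7.1⁴)/(8·41.0³·8) = 47.068 N/mm
δ = F/k = 1450 / 47.068 = 30.807 mm

30.8 mm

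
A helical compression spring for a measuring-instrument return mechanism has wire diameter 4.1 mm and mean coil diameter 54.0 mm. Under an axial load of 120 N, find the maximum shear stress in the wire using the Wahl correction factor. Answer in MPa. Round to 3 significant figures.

Spring index C = D/d = 54.0/4.1 = 13.1707
K_W = (4C−1)/(4C−4) + 0.615/C = 51.683/48.683 + 0.0467 = 1.1083
τ₀ = 8FD/(πd³) = 8·120·54.0/(π·4.1³) = 51840/216.52 = 239.42 MPa
τ_max = K·τ₀ = 1.1083 × 239.42 = 265.36 MPa

265 MPa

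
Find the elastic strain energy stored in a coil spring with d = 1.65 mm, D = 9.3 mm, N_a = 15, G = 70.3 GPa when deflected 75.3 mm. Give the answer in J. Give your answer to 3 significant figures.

15.3 J

k = Gd⁴/(8D³N_a) = (70.3×10³)(1.65⁴)/(8·9.3³·15) = 5.3983 N/mm
U = ½kδ² = 0.5 × 5.3983 × 75.3² = 15305 N·mm = 15.305 J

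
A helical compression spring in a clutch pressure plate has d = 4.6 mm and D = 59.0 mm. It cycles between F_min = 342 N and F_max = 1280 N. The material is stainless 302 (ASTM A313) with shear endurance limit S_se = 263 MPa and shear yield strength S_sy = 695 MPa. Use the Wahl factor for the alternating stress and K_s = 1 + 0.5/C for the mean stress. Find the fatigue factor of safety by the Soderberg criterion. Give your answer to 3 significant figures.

C = D/d = 59.0/4.6 = 12.8261; K_W = (4C−1)/(4C−4)+0.615/C = 1.1114; K_s = 1+0.5/C = 1.0390
F_a = (F_max−F_min)/2 = 469 N; F_m = (F_max+F_min)/2 = 811 N
τ_a = K_W·8F_aD/(πd³) = 1.1114 × 723.92 = 804.54 MPa
τ_m = K_s·8F_mD/(πd³) = 1.0390 × 1251.8 = 1300.6 MPa
Soderberg: 1/n_f = τ_a/S_se + τ_m/S_sy = 804.54/263 + 1300.6/695 = 3.05910 + 1.87138 = 4.9305
n_f = 1/4.9305 = 0.2028

0.203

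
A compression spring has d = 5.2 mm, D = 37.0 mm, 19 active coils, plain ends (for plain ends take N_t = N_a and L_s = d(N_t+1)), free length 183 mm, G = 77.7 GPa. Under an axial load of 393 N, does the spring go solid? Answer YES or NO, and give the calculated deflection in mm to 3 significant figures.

NO, δ = 53.3 mm

k = Gd⁴/(8D³N_a) = (77.7×10³)(5.2⁴)/(8·37.0³·19) = 7.3788 N/mm
N_t = 19; L_s = 5.2·20 = 104 mm; δ_solid = L₀ − L_s = 183 − 104 = 79 mm
δ = F/k = 393/7.3788 = 53.261 mm
δ < δ_solid → spring does not go solid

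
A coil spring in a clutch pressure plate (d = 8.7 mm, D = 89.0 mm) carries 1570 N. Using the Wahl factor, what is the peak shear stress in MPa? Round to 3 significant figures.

617 MPa

Spring index C = D/d = 89.0/8.7 = 10.2299
K_W = (4C−1)/(4C−4) + 0.615/C = 39.920/36.920 + 0.0601 = 1.1414
τ₀ = 8FD/(πd³) = 8·1570·89.0/(π·8.7³) = 1.11784e+06/2068.7 = 540.35 MPa
τ_max = K·τ₀ = 1.1414 × 540.35 = 616.74 MPa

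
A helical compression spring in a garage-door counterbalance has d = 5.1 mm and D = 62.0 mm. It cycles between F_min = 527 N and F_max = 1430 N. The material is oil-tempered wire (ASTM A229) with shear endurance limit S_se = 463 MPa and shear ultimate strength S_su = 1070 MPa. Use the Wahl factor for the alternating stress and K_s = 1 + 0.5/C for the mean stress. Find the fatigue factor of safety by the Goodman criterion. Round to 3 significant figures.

C = D/d = 62.0/5.1 = 12.1569; K_W = (4C−1)/(4C−4)+0.615/C = 1.1178; K_s = 1+0.5/C = 1.0411
F_a = (F_max−F_min)/2 = 451.5 N; F_m = (F_max+F_min)/2 = 978.5 N
τ_a = K_W·8F_aD/(πd³) = 1.1178 × 537.38 = 600.69 MPa
τ_m = K_s·8F_mD/(πd³) = 1.0411 × 1164.6 = 1212.5 MPa
Goodman: 1/n_f = τ_a/S_se + τ_m/S_su = 600.69/463 + 1212.5/1070 = 1.29738 + 1.13319 = 2.4306
n_f = 1/2.4306 = 0.4114

0.411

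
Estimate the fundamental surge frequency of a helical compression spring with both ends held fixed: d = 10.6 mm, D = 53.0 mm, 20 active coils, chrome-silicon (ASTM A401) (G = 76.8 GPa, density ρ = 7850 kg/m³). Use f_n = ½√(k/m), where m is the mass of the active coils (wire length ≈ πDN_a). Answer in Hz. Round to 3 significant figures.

66.4 Hz

k = Gd⁴/(8D³N_a) = (76.8×10³)(10.6⁴)/(8·53.0³·20) = 40.704 N/mm = 40704 N/m
Wire length L = πDN_a = π·53.0·20 = 3330.1 mm
m = ρ·(πd²/4)·L = 7850 × 88.247×10⁻⁶ m² × 3.3301 m = 2.3069 kg
f_n = ½√(k/m) = 0.5·√(40704/2.3069) = 0.5·√(17645) = 66.416 Hz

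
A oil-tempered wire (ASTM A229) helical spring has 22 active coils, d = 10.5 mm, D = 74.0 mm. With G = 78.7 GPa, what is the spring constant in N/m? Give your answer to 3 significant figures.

13400 N/m

k = Gd⁴/(8D³N_a) = (78.7×10³ × 10.5⁴) / (8 × 74.0³ × 22)
  = 9.56603e+08 / 7.13194e+07 = 13.413 N/mm = 13413 N/m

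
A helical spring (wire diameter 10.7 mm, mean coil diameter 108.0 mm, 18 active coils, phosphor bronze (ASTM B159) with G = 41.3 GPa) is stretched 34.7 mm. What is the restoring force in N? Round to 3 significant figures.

k = Gd⁴/(8D³N_a) = (41.3×10³)(10.7⁴)/(8·108.0³·18) = 2.9844 N/mm
F = k·δ = 2.9844 × 34.7 = 103.56 N

104 N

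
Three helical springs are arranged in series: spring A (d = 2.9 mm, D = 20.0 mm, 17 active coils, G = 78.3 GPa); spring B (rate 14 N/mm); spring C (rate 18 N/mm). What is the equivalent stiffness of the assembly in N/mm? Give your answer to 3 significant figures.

3.09 N/mm

k_A = Gd⁴/(8D³N_a) = (78.3×10³)(2.9⁴)/(8·20.0³·17) = 5.0901 N/mm
Series: 1/k_eq = 1/5.0901 + 1/14 + 1/18 = 0.32344; k_eq = 3.0917 N/mm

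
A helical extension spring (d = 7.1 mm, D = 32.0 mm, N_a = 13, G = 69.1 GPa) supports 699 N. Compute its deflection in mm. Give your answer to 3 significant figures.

k = Gd⁴/(8D³N_a) = (69.1×10³)(7.1⁴)/(8·32.0³·13) = 51.526 N/mm
δ = F/k = 699 / 51.526 = 13.566 mm

13.6 mm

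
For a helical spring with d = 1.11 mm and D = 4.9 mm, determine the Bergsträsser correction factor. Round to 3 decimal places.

1.341

C = D/d = 4.9/1.11 = 4.4144
K_B = (4C+2)/(4C−3) = 19.658/14.658 = 1.3411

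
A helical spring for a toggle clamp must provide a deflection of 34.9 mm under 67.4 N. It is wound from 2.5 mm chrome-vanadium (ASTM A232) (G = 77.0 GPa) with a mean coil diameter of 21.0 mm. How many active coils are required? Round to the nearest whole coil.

21

Required rate k = F/δ = 67.4/34.9 = 1.9312 N/mm
N_a = Gd⁴/(8D³k) = (77.0×10³ × 2.5⁴)/(8 × 21.0³ × 1.9312)
    = 3.00781e+06 / 143081 = 21.02 → 21 coils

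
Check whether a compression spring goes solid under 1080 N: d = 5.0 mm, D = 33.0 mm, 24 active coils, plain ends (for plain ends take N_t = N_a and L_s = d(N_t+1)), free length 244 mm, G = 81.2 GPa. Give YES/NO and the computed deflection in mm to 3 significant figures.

YES, δ = 147 mm

k = Gd⁴/(8D³N_a) = (81.2×10³)(5.0⁴)/(8·33.0³·24) = 7.3552 N/mm
N_t = 24; L_s = 5.0·25 = 125 mm; δ_solid = L₀ − L_s = 244 − 125 = 119 mm
δ = F/k = 1080/7.3552 = 146.84 mm
δ ≥ δ_solid → spring goes solid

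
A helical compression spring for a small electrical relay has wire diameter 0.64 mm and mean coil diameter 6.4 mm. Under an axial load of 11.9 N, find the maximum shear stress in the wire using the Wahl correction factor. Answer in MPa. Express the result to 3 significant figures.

847 MPa

Spring index C = D/d = 6.4/0.64 = 10.0000
K_W = (4C−1)/(4C−4) + 0.615/C = 39.000/36.000 + 0.0615 = 1.1448
τ₀ = 8FD/(πd³) = 8·11.9·6.4/(π·0.64³) = 609.28/0.82355 = 739.82 MPa
τ_max = K·τ₀ = 1.1448 × 739.82 = 846.97 MPa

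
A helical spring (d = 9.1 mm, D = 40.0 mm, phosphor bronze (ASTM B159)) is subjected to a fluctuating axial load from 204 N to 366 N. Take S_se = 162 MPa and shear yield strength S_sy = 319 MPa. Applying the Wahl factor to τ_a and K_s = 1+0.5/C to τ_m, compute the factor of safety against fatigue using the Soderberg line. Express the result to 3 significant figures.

C = D/d = 40.0/9.1 = 4.3956; K_W = (4C−1)/(4C−4)+0.615/C = 1.3608; K_s = 1+0.5/C = 1.1138
F_a = (F_max−F_min)/2 = 81 N; F_m = (F_max+F_min)/2 = 285 N
τ_a = K_W·8F_aD/(πd³) = 1.3608 × 10.949 = 14.899 MPa
τ_m = K_s·8F_mD/(πd³) = 1.1138 × 38.523 = 42.905 MPa
Soderberg: 1/n_f = τ_a/S_se + τ_m/S_sy = 14.899/162 + 42.905/319 = 0.09197 + 0.13450 = 0.22647
n_f = 1/0.22647 = 4.416

4.42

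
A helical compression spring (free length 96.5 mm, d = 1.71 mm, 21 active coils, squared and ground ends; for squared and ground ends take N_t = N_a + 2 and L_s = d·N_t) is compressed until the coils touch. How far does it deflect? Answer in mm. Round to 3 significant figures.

N_t = 23; L_s = 1.71·23 = 39.33 mm
δ_solid = L₀ − L_s = 96.5 − 39.33 = 57.17 mm

57.2 mm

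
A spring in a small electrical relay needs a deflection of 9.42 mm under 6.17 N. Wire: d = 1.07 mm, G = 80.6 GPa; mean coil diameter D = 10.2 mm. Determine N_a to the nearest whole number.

19

Required rate k = F/δ = 6.17/9.42 = 0.65499 N/mm
N_a = Gd⁴/(8D³k) = (80.6×10³ × 1.07⁴)/(8 × 10.2³ × 0.65499)
    = 105650 / 5560.64 = 19 → 19 coils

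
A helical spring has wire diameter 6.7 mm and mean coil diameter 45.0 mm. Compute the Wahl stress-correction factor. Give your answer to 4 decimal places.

C = D/d = 45.0/6.7 = 6.7164
K_W = (4C−1)/(4C−4) + 0.615/C = 25.866/22.866 + 0.0916 = 1.2228

1.2228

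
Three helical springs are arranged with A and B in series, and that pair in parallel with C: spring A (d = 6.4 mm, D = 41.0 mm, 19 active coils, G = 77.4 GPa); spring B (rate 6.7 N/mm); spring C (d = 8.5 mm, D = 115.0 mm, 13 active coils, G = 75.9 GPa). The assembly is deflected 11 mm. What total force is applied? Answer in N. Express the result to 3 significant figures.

k_A = Gd⁴/(8D³N_a) = (77.4×10³)(6.4⁴)/(8·41.0³·19) = 12.396 N/mm
k_C = Gd⁴/(8D³N_a) = (75.9×10³)(8.5⁴)/(8·115.0³·13) = 2.5049 N/mm
Springs A,B series: k_AB = 1/(1/12.396+1/6.7) = 4.3492 N/mm; parallel with C: k_eq = 4.3492+2.5049 = 6.8541 N/mm
F = k_eq·δ = 6.8541·11 = 75.395 N

75.4 N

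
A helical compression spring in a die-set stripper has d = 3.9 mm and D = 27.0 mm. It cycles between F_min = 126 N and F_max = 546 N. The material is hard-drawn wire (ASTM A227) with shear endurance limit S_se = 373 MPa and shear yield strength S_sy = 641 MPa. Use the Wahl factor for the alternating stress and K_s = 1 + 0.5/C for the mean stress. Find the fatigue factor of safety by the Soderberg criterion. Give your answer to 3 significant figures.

C = D/d = 27.0/3.9 = 6.9231; K_W = (4C−1)/(4C−4)+0.615/C = 1.2155; K_s = 1+0.5/C = 1.0722
F_a = (F_max−F_min)/2 = 210 N; F_m = (F_max+F_min)/2 = 336 N
τ_a = K_W·8F_aD/(πd³) = 1.2155 × 243.4 = 295.85 MPa
τ_m = K_s·8F_mD/(πd³) = 1.0722 × 389.45 = 417.57 MPa
Soderberg: 1/n_f = τ_a/S_se + τ_m/S_sy = 295.85/373 + 417.57/641 = 0.79316 + 0.65144 = 1.4446
n_f = 1/1.4446 = 0.6922

0.692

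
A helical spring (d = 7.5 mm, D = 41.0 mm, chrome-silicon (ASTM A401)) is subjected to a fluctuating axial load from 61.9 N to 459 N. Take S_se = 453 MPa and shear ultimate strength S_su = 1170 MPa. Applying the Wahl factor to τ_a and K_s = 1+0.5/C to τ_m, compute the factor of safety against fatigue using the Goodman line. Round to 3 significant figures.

5.02

C = D/d = 41.0/7.5 = 5.4667; K_W = (4C−1)/(4C−4)+0.615/C = 1.2804; K_s = 1+0.5/C = 1.0915
F_a = (F_max−F_min)/2 = 198.55 N; F_m = (F_max+F_min)/2 = 260.45 N
τ_a = K_W·8F_aD/(πd³) = 1.2804 × 49.137 = 62.916 MPa
τ_m = K_s·8F_mD/(πd³) = 1.0915 × 64.456 = 70.352 MPa
Goodman: 1/n_f = τ_a/S_se + τ_m/S_su = 62.916/453 + 70.352/1170 = 0.13889 + 0.06013 = 0.19902
n_f = 1/0.19902 = 5.025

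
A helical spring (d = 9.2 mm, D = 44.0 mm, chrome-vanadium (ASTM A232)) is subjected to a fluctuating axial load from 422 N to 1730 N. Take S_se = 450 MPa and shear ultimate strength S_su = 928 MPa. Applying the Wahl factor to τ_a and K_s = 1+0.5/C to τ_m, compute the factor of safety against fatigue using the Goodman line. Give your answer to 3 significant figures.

C = D/d = 44.0/9.2 = 4.7826; K_W = (4C−1)/(4C−4)+0.615/C = 1.3269; K_s = 1+0.5/C = 1.1045
F_a = (F_max−F_min)/2 = 654 N; F_m = (F_max+F_min)/2 = 1076 N
τ_a = K_W·8F_aD/(πd³) = 1.3269 × 94.104 = 124.86 MPa
τ_m = K_s·8F_mD/(πd³) = 1.1045 × 154.83 = 171.01 MPa
Goodman: 1/n_f = τ_a/S_se + τ_m/S_su = 124.86/450 + 171.01/928 = 0.27747 + 0.18428 = 0.46175
n_f = 1/0.46175 = 2.166

2.17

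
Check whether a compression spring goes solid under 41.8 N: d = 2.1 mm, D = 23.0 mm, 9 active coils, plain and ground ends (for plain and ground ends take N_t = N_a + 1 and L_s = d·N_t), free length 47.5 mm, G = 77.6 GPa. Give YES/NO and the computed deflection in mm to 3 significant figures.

k = Gd⁴/(8D³N_a) = (77.6×10³)(2.1⁴)/(8·23.0³·9) = 1.7228 N/mm
N_t = 10; L_s = 2.1·10 = 21 mm; δ_solid = L₀ − L_s = 47.5 − 21 = 26.5 mm
δ = F/k = 41.8/1.7228 = 24.263 mm
δ < δ_solid → spring does not go solid

NO, δ = 24.3 mm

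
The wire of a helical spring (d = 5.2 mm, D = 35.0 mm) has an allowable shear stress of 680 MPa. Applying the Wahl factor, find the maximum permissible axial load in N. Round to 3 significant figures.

C = D/d = 35.0/5.2 = 6.7308
K_W = (4C−1)/(4C−4) + 0.615/C = 25.923/22.923 + 0.0914 = 1.2222
τ_max = K·8FD/(πd³) → F_max = τ_allow·πd³/(8DK)
F_max = 680·π·5.2³/(8·35.0·1.2222) = 3.0038e+05/342.23 = 877.71 N

878 N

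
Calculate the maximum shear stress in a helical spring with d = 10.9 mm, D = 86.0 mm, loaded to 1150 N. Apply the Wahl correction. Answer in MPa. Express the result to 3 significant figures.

Spring index C = D/d = 86.0/10.9 = 7.8899
K_W = (4C−1)/(4C−4) + 0.615/C = 30.560/27.560 + 0.0779 = 1.1868
τ₀ = 8FD/(πd³) = 8·1150·86.0/(π·10.9³) = 791200/4068.5 = 194.47 MPa
τ_max = K·τ₀ = 1.1868 × 194.47 = 230.8 MPa

231 MPa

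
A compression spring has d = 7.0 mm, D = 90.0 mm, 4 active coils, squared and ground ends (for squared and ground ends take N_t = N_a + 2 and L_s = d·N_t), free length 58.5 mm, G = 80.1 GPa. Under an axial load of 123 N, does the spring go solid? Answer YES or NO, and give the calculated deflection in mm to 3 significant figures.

NO, δ = 14.9 mm

k = Gd⁴/(8D³N_a) = (80.1×10³)(7.0⁴)/(8·90.0³·4) = 8.2442 N/mm
N_t = 6; L_s = 7.0·6 = 42 mm; δ_solid = L₀ − L_s = 58.5 − 42 = 16.5 mm
δ = F/k = 123/8.2442 = 14.92 mm
δ < δ_solid → spring does not go solid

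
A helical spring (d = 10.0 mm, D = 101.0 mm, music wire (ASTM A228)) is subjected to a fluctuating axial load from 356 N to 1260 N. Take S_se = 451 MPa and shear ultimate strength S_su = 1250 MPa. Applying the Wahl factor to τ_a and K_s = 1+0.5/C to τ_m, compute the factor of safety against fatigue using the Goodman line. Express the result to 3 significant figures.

C = D/d = 101.0/10.0 = 10.1000; K_W = (4C−1)/(4C−4)+0.615/C = 1.1433; K_s = 1+0.5/C = 1.0495
F_a = (F_max−F_min)/2 = 452 N; F_m = (F_max+F_min)/2 = 808 N
τ_a = K_W·8F_aD/(πd³) = 1.1433 × 116.25 = 132.91 MPa
τ_m = K_s·8F_mD/(πd³) = 1.0495 × 207.81 = 218.1 MPa
Goodman: 1/n_f = τ_a/S_se + τ_m/S_su = 132.91/451 + 218.1/1250 = 0.29470 + 0.17448 = 0.46919
n_f = 1/0.46919 = 2.131

2.13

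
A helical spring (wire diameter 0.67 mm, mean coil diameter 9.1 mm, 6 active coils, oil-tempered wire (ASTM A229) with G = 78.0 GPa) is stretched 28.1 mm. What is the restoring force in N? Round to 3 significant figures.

k = Gd⁴/(8D³N_a) = (78.0×10³)(0.67⁴)/(8·9.1³·6) = 0.43454 N/mm
F = k·δ = 0.43454 × 28.1 = 12.211 N

12.2 N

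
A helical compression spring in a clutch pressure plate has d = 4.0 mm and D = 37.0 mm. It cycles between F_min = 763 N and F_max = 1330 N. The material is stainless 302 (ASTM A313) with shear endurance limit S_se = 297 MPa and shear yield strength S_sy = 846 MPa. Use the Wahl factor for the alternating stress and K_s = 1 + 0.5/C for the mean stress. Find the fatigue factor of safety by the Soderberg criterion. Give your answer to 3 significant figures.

C = D/d = 37.0/4.0 = 9.2500; K_W = (4C−1)/(4C−4)+0.615/C = 1.1574; K_s = 1+0.5/C = 1.0541
F_a = (F_max−F_min)/2 = 283.5 N; F_m = (F_max+F_min)/2 = 1046.5 N
τ_a = K_W·8F_aD/(πd³) = 1.1574 × 417.36 = 483.06 MPa
τ_m = K_s·8F_mD/(πd³) = 1.0541 × 1540.6 = 1623.9 MPa
Soderberg: 1/n_f = τ_a/S_se + τ_m/S_sy = 483.06/297 + 1623.9/846 = 1.62645 + 1.91952 = 3.546
n_f = 1/3.546 = 0.282

0.282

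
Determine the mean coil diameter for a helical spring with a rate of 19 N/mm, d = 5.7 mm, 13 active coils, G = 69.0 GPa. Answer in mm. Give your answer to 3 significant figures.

33.3 mm

D = (Gd⁴/(8N_a·k))^(1/3) = (69.0×10³·5.7⁴/(8·13·19))^(1/3)
  = (36860.5)^(1/3) = 33.2803 mm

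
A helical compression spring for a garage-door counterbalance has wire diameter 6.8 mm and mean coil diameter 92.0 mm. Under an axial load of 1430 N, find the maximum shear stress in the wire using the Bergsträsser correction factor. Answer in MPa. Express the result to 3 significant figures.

Spring index C = D/d = 92.0/6.8 = 13.5294
K_B = (4C+2)/(4C−3) = 56.118/51.118 = 1.0978
τ₀ = 8FD/(πd³) = 8·1430·92.0/(π·6.8³) = 1.05248e+06/987.82 = 1065.5 MPa
τ_max = K·τ₀ = 1.0978 × 1065.5 = 1169.7 MPa

1170 MPa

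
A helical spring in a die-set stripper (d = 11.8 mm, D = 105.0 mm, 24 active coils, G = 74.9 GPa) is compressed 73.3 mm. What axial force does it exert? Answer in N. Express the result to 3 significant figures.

k = Gd⁴/(8D³N_a) = (74.9×10³)(11.8⁴)/(8·105.0³·24) = 6.5334 N/mm
F = k·δ = 6.5334 × 73.3 = 478.9 N

479 N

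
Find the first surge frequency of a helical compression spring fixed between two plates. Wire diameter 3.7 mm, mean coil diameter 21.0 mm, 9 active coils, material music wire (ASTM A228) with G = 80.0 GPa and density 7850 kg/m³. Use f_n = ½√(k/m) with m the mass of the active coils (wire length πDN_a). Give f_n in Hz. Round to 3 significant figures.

335 Hz

k = Gd⁴/(8D³N_a) = (80.0×10³)(3.7⁴)/(8·21.0³·9) = 22.486 N/mm = 22486 N/m
Wire length L = πDN_a = π·21.0·9 = 593.76 mm
m = ρ·(πd²/4)·L = 7850 × 10.752×10⁻⁶ m² × 0.59376 m = 0.050116 kg
f_n = ½√(k/m) = 0.5·√(22486/0.050116) = 0.5·√(4.4867e+05) = 334.92 Hz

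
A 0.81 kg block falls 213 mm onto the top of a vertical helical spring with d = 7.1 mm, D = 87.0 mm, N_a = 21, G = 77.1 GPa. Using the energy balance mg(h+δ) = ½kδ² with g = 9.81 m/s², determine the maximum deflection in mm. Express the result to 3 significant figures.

k = Gd⁴/(8D³N_a) = (77.1×10³)(7.1⁴)/(8·87.0³·21) = 1.771 N/mm
W = mg = 0.81 × 9.81 = 7.9461 N
½kδ² − Wδ − Wh = 0 → δ = (W + √(W² + 2kWh))/k
δ = (7.9461 + √(63.141 + 5994.93))/1.771 = (7.9461 + 77.834)/1.771 = 48.436 mm

48.4 mm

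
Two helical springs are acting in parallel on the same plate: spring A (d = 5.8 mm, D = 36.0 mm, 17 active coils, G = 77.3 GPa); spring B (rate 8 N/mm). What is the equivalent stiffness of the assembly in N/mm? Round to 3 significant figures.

k_A = Gd⁴/(8D³N_a) = (77.3×10³)(5.8⁴)/(8·36.0³·17) = 13.786 N/mm
Parallel: k_eq = 13.786 + 8 = 21.786 N/mm

21.8 N/mm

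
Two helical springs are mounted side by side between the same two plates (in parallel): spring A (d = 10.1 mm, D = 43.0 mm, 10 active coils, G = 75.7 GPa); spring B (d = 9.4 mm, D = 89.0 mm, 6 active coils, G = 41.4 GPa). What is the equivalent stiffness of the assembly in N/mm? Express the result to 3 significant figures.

133 N/mm

k_A = Gd⁴/(8D³N_a) = (75.7×10³)(10.1⁴)/(8·43.0³·10) = 123.85 N/mm
k_B = Gd⁴/(8D³N_a) = (41.4×10³)(9.4⁴)/(8·89.0³·6) = 9.5521 N/mm
Parallel: k_eq = 123.85 + 9.5521 = 133.4 N/mm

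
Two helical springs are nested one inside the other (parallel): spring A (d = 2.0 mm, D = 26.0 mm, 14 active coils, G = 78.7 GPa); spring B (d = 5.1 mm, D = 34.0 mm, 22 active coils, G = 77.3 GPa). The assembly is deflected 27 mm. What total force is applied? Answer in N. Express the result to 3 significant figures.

221 N

k_A = Gd⁴/(8D³N_a) = (78.7×10³)(2.0⁴)/(8·26.0³·14) = 0.63967 N/mm
k_B = Gd⁴/(8D³N_a) = (77.3×10³)(5.1⁴)/(8·34.0³·22) = 7.5598 N/mm
Parallel: k_eq = 0.63967 + 7.5598 = 8.1995 N/mm
F = k_eq·δ = 8.1995·27 = 221.39 N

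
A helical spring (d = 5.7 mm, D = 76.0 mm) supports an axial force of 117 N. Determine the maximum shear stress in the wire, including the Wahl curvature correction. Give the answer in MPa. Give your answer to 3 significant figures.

Spring index C = D/d = 76.0/5.7 = 13.3333
K_W = (4C−1)/(4C−4) + 0.615/C = 52.333/49.333 + 0.0461 = 1.1069
τ₀ = 8FD/(πd³) = 8·117·76.0/(π·5.7³) = 71136/581.8 = 122.27 MPa
τ_max = K·τ₀ = 1.1069 × 122.27 = 135.34 MPa

135 MPa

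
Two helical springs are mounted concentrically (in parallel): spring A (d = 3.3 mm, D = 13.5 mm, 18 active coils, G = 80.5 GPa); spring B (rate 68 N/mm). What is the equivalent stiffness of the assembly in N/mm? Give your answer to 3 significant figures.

k_A = Gd⁴/(8D³N_a) = (80.5×10³)(3.3⁴)/(8·13.5³·18) = 26.946 N/mm
Parallel: k_eq = 26.946 + 68 = 94.946 N/mm

94.9 N/mm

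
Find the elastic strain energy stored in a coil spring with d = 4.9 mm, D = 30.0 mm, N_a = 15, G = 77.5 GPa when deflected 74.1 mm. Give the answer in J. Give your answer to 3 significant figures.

k = Gd⁴/(8D³N_a) = (77.5×10³)(4.9⁴)/(8·30.0³·15) = 13.789 N/mm
U = ½kδ² = 0.5 × 13.789 × 74.1² = 37857 N·mm = 37.857 J

37.9 J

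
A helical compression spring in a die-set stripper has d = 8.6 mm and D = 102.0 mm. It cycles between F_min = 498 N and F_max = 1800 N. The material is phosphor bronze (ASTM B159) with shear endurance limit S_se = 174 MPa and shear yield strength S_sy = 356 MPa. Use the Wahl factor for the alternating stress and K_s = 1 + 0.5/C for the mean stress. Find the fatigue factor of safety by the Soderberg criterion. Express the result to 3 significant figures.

C = D/d = 102.0/8.6 = 11.8605; K_W = (4C−1)/(4C−4)+0.615/C = 1.1209; K_s = 1+0.5/C = 1.0422
F_a = (F_max−F_min)/2 = 651 N; F_m = (F_max+F_min)/2 = 1149 N
τ_a = K_W·8F_aD/(πd³) = 1.1209 × 265.84 = 297.99 MPa
τ_m = K_s·8F_mD/(πd³) = 1.0422 × 469.21 = 488.99 MPa
Soderberg: 1/n_f = τ_a/S_se + τ_m/S_sy = 297.99/174 + 488.99/356 = 1.71257 + 1.37356 = 3.0861
n_f = 1/3.0861 = 0.324

0.324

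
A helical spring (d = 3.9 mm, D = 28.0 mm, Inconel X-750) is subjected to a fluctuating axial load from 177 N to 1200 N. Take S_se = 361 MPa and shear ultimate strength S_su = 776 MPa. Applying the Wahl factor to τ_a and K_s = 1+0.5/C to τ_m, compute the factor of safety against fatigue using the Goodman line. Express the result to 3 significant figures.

C = D/d = 28.0/3.9 = 7.1795; K_W = (4C−1)/(4C−4)+0.615/C = 1.2070; K_s = 1+0.5/C = 1.0696
F_a = (F_max−F_min)/2 = 511.5 N; F_m = (F_max+F_min)/2 = 688.5 N
τ_a = K_W·8F_aD/(πd³) = 1.2070 × 614.82 = 742.11 MPa
τ_m = K_s·8F_mD/(πd³) = 1.0696 × 827.58 = 885.21 MPa
Goodman: 1/n_f = τ_a/S_se + τ_m/S_su = 742.11/361 + 885.21/776 = 2.05571 + 1.14074 = 3.1964
n_f = 1/3.1964 = 0.3128

0.313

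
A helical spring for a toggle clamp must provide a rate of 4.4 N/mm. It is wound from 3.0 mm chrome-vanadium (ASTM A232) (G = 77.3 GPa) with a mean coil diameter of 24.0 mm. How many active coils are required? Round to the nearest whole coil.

N_a = Gd⁴/(8D³k) = (77.3×10³ × 3.0⁴)/(8 × 24.0³ × 4.4)
    = 6.2613e+06 / 486605 = 12.87 → 13 coils

13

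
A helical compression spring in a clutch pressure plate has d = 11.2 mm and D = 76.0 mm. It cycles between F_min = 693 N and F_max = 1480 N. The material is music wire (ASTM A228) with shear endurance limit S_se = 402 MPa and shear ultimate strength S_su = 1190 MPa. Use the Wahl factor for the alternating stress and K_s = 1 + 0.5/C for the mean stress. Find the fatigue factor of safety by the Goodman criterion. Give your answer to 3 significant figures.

C = D/d = 76.0/11.2 = 6.7857; K_W = (4C−1)/(4C−4)+0.615/C = 1.2203; K_s = 1+0.5/C = 1.0737
F_a = (F_max−F_min)/2 = 393.5 N; F_m = (F_max+F_min)/2 = 1086.5 N
τ_a = K_W·8F_aD/(πd³) = 1.2203 × 54.206 = 66.145 MPa
τ_m = K_s·8F_mD/(πd³) = 1.0737 × 149.67 = 160.7 MPa
Goodman: 1/n_f = τ_a/S_se + τ_m/S_su = 66.145/402 + 160.7/1190 = 0.16454 + 0.13504 = 0.29958
n_f = 1/0.29958 = 3.338

3.34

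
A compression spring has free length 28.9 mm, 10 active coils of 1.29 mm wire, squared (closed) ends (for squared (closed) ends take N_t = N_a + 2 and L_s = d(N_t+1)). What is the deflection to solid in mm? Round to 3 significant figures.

N_t = 12; L_s = 1.29·13 = 16.77 mm
δ_solid = L₀ − L_s = 28.9 − 16.77 = 12.13 mm

12.1 mm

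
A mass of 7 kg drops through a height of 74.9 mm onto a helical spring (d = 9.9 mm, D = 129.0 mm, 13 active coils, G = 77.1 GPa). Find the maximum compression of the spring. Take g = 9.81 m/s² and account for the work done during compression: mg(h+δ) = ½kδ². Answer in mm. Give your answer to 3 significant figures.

k = Gd⁴/(8D³N_a) = (77.1×10³)(9.9⁴)/(8·129.0³·13) = 3.3174 N/mm
W = mg = 7 × 9.81 = 68.67 N
½kδ² − Wδ − Wh = 0 → δ = (W + √(W² + 2kWh))/k
δ = (68.67 + √(4715.6 + 34124.9))/3.3174 = (68.67 + 197.08)/3.3174 = 80.109 mm

80.1 mm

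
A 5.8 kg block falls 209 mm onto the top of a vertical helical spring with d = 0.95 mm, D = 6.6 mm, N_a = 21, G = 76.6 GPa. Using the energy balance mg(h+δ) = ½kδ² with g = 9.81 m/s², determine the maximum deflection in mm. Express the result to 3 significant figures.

k = Gd⁴/(8D³N_a) = (76.6×10³)(0.95⁴)/(8·6.6³·21) = 1.2918 N/mm
W = mg = 5.8 × 9.81 = 56.898 N
½kδ² − Wδ − Wh = 0 → δ = (W + √(W² + 2kWh))/k
δ = (56.898 + √(3237.4 + 30722.4))/1.2918 = (56.898 + 184.28)/1.2918 = 186.71 mm

187 mm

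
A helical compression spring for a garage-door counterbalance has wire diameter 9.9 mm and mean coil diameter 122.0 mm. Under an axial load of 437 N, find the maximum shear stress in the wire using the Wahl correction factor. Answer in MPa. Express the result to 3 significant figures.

156 MPa

Spring index C = D/d = 122.0/9.9 = 12.3232
K_W = (4C−1)/(4C−4) + 0.615/C = 48.293/45.293 + 0.0499 = 1.1161
τ₀ = 8FD/(πd³) = 8·437·122.0/(π·9.9³) = 426512/3048.3 = 139.92 MPa
τ_max = K·τ₀ = 1.1161 × 139.92 = 156.17 MPa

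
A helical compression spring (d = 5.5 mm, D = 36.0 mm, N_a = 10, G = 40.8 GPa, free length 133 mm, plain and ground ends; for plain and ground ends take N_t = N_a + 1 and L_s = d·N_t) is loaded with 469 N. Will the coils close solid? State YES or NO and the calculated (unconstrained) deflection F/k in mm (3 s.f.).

k = Gd⁴/(8D³N_a) = (40.8×10³)(5.5⁴)/(8·36.0³·10) = 10.003 N/mm
N_t = 11; L_s = 5.5·11 = 60.5 mm; δ_solid = L₀ − L_s = 133 − 60.5 = 72.5 mm
δ = F/k = 469/10.003 = 46.888 mm
δ < δ_solid → spring does not go solid

NO, δ = 46.9 mm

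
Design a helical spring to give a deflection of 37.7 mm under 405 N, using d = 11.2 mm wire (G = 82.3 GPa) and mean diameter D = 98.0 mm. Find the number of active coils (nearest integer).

Required rate k = F/δ = 405/37.7 = 10.743 N/mm
N_a = Gd⁴/(8D³k) = (82.3×10³ × 11.2⁴)/(8 × 98.0³ × 10.743)
    = 1.29501e+09 / 8.08876e+07 = 16.01 → 16 coils

16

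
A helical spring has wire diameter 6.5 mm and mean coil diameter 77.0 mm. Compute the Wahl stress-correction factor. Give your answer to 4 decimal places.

C = D/d = 77.0/6.5 = 11.8462
K_W = (4C−1)/(4C−4) + 0.615/C = 46.385/43.385 + 0.0519 = 1.1211

1.1211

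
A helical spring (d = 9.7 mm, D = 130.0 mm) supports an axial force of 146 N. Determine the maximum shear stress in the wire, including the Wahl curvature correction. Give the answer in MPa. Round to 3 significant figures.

58.6 MPa

Spring index C = D/d = 130.0/9.7 = 13.4021
K_W = (4C−1)/(4C−4) + 0.615/C = 52.608/49.608 + 0.0459 = 1.1064
τ₀ = 8FD/(πd³) = 8·146·130.0/(π·9.7³) = 151840/2867.2 = 52.957 MPa
τ_max = K·τ₀ = 1.1064 × 52.957 = 58.589 MPa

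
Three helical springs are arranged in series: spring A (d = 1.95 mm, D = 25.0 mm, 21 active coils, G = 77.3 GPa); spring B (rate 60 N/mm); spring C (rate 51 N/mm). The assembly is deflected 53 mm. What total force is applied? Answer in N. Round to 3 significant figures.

22.2 N

k_A = Gd⁴/(8D³N_a) = (77.3×10³)(1.95⁴)/(8·25.0³·21) = 0.42578 N/mm
Series: 1/k_eq = 1/0.42578 + 1/60 + 1/51 = 2.3849; k_eq = 0.41931 N/mm
F = k_eq·δ = 0.41931·53 = 22.223 N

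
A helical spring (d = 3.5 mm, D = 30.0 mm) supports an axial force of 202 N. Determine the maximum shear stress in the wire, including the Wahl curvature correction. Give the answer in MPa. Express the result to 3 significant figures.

Spring index C = D/d = 30.0/3.5 = 8.5714
K_W = (4C−1)/(4C−4) + 0.615/C = 33.286/30.286 + 0.0717 = 1.1708
τ₀ = 8FD/(πd³) = 8·202·30.0/(π·3.5³) = 48480/134.7 = 359.92 MPa
τ_max = K·τ₀ = 1.1708 × 359.92 = 421.4 MPa

421 MPa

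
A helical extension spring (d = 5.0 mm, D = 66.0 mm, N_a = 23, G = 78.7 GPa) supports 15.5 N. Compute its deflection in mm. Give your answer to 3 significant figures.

16.7 mm

k = Gd⁴/(8D³N_a) = (78.7×10³)(5.0⁴)/(8·66.0³·23) = 0.92983 N/mm
δ = F/k = 15.5 / 0.92983 = 16.67 mm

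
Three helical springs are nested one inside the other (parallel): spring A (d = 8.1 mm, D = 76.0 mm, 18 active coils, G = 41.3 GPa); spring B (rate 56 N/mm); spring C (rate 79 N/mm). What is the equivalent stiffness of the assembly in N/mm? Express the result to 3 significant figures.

k_A = Gd⁴/(8D³N_a) = (41.3×10³)(8.1⁴)/(8·76.0³·18) = 2.8125 N/mm
Parallel: k_eq = 2.8125 + 56 + 79 = 137.81 N/mm

138 N/mm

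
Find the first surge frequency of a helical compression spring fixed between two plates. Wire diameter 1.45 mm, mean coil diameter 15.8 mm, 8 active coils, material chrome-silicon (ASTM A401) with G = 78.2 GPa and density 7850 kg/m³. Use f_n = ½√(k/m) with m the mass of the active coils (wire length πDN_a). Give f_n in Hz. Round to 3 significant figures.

k = Gd⁴/(8D³N_a) = (78.2×10³)(1.45⁴)/(8·15.8³·8) = 1.3694 N/mm = 1369.4 N/m
Wire length L = πDN_a = π·15.8·8 = 397.1 mm
m = ρ·(πd²/4)·L = 7850 × 1.6513×10⁻⁶ m² × 0.3971 m = 0.0051475 kg
f_n = ½√(k/m) = 0.5·√(1369.4/0.0051475) = 0.5·√(2.6603e+05) = 257.89 Hz

258 Hz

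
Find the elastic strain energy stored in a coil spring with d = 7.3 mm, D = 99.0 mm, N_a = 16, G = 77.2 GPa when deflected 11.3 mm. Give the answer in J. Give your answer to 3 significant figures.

k = Gd⁴/(8D³N_a) = (77.2×10³)(7.3⁴)/(8·99.0³·16) = 1.7652 N/mm
U = ½kδ² = 0.5 × 1.7652 × 11.3² = 112.7 N·mm = 0.1127 J

0.113 J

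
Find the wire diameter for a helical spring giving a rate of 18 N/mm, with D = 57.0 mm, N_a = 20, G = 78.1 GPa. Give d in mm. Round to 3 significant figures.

9.09 mm

d = (8D³N_a·k / G)^(1/4) = (8·57.0³·20·18 / (78.1×10³))^0.25
  = (6829.1)^0.25 = 9.0906 mm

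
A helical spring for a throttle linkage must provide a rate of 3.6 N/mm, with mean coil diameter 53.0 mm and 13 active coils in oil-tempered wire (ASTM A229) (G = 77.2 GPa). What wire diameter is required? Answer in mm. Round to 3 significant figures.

d = (8D³N_a·k / G)^(1/4) = (8·53.0³·13·3.6 / (77.2×10³))^0.25
  = (722.01)^0.25 = 5.1837 mm

5.18 mm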